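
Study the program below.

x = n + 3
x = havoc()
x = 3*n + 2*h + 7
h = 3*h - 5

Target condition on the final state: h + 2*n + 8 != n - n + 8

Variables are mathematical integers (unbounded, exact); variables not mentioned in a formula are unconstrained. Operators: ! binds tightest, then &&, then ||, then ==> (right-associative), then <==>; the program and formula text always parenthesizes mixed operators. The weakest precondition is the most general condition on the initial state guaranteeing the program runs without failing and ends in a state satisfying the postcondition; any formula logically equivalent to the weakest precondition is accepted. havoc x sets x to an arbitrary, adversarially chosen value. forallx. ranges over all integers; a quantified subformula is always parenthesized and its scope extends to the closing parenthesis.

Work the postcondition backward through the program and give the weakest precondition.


Working backward. After the program, the postcondition h + 2*n + 8 != n - n + 8 must hold; in canonical form it is h + 2*n != 0.
Before h := 3*h - 5: 3*h + 2*n != 5
Before x := 3*n + 2*h + 7: 3*h + 2*n != 5
Before havoc x: 3*h + 2*n != 5
Before x := n + 3: 3*h + 2*n != 5
Answer: WP = 3*h + 2*n != 5


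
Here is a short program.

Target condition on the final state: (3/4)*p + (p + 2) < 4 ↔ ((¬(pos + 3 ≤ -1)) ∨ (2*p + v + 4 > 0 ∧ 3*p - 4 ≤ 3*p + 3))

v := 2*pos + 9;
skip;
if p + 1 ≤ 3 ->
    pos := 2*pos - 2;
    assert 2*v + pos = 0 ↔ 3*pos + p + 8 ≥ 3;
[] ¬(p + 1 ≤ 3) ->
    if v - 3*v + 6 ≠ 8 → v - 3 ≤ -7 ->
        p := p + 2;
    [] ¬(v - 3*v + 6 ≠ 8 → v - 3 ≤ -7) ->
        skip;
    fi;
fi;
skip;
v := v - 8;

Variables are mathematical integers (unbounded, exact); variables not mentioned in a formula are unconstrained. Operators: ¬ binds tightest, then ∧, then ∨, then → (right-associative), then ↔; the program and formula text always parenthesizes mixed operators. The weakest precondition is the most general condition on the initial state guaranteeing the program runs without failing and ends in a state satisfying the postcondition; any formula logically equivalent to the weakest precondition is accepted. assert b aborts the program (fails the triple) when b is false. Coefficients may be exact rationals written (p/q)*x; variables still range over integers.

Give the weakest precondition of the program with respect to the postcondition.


Working backward. After the program, the postcondition (3/4)*p + (p + 2) < 4 ↔ ((¬(pos + 3 ≤ -1)) ∨ (2*p + v + 4 > 0 ∧ 3*p - 4 ≤ 3*p + 3)) must hold; in canonical form it is (7/4)*p < 2 ↔ ((¬(pos ≤ -4)) ∨ 2*p + v > -4).
Before v := v - 8: (7/4)*p < 2 ↔ ((¬(pos ≤ -4)) ∨ 2*p + v > 4)
Before skip: (7/4)*p < 2 ↔ ((¬(pos ≤ -4)) ∨ 2*p + v > 4)
Then branch requires (2*pos + 2*v = 2 ↔ p + 6*pos ≥ 1) ∧ ((7/4)*p < 2 ↔ ((¬(2*pos ≤ -2)) ∨ 2*p + v > 4)); else branch requires ((2*v ≠ -2 → v ≤ -4) → ((7/4)*p < -3/2 ↔ ((¬(pos ≤ -4)) ∨ 2*p + v > 0))) ∧ ((¬(2*v ≠ -2 → v ≤ -4)) → ((7/4)*p < 2 ↔ ((¬(pos ≤ -4)) ∨ 2*p + v > 4))).
Before the if: (p ≤ 2 → ((2*pos + 2*v = 2 ↔ p + 6*pos ≥ 1) ∧ ((7/4)*p < 2 ↔ ((¬(2*pos ≤ -2)) ∨ 2*p + v > 4)))) ∧ ((¬(p ≤ 2)) → (((2*v ≠ -2 → v ≤ -4) → ((7/4)*p < -3/2 ↔ ((¬(pos ≤ -4)) ∨ 2*p + v > 0))) ∧ ((¬(2*v ≠ -2 → v ≤ -4)) → ((7/4)*p < 2 ↔ ((¬(pos ≤ -4)) ∨ 2*p + v > 4)))))
Before skip: (p ≤ 2 → ((2*pos + 2*v = 2 ↔ p + 6*pos ≥ 1) ∧ ((7/4)*p < 2 ↔ ((¬(2*pos ≤ -2)) ∨ 2*p + v > 4)))) ∧ ((¬(p ≤ 2)) → (((2*v ≠ -2 → v ≤ -4) → ((7/4)*p < -3/2 ↔ ((¬(pos ≤ -4)) ∨ 2*p + v > 0))) ∧ ((¬(2*v ≠ -2 → v ≤ -4)) → ((7/4)*p < 2 ↔ ((¬(pos ≤ -4)) ∨ 2*p + v > 4)))))
Before v := 2*pos + 9: (p ≤ 2 → ((6*pos = -16 ↔ p + 6*pos ≥ 1) ∧ ((7/4)*p < 2 ↔ ((¬(2*pos ≤ -2)) ∨ 2*p + 2*pos > -5)))) ∧ ((¬(p ≤ 2)) → (((4*pos ≠ -20 → 2*pos ≤ -13) → ((7/4)*p < -3/2 ↔ ((¬(pos ≤ -4)) ∨ 2*p + 2*pos > -9))) ∧ ((¬(4*pos ≠ -20 → 2*pos ≤ -13)) → ((7/4)*p < 2 ↔ ((¬(pos ≤ -4)) ∨ 2*p + 2*pos > -5)))))
Answer: WP = (p ≤ 2 → ((6*pos = -16 ↔ p + 6*pos ≥ 1) ∧ ((7/4)*p < 2 ↔ ((¬(2*pos ≤ -2)) ∨ 2*p + 2*pos > -5)))) ∧ ((¬(p ≤ 2)) → (((4*pos ≠ -20 → 2*pos ≤ -13) → ((7/4)*p < -3/2 ↔ ((¬(pos ≤ -4)) ∨ 2*p + 2*pos > -9))) ∧ ((¬(4*pos ≠ -20 → 2*pos ≤ -13)) → ((7/4)*p < 2 ↔ ((¬(pos ≤ -4)) ∨ 2*p + 2*pos > -5)))))


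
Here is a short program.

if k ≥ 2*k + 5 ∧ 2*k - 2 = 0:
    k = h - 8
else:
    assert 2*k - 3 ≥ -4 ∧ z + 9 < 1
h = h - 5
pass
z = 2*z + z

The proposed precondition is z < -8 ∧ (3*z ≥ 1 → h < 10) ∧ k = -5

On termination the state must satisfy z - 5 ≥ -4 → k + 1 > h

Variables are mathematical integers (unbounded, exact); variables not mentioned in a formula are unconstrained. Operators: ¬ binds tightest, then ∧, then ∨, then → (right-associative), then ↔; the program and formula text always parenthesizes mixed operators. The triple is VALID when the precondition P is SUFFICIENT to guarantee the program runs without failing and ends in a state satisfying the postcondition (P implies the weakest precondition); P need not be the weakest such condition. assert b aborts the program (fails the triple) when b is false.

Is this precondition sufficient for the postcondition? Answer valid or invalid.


Working backward. After the program, the postcondition z - 5 ≥ -4 → k + 1 > h must hold; in canonical form it is z ≥ 1 → k > h - 1.
Before z := 2*z + z: 3*z ≥ 1 → k > h - 1
Before skip: 3*z ≥ 1 → k > h - 1
Before h := h - 5: 3*z ≥ 1 → k > h - 6
Then branch requires ¬(3*z ≥ 1); else branch requires 2*k ≥ -1 ∧ z < -8 ∧ (3*z ≥ 1 → k > h - 6).
Before the if: ((k ≤ -5 ∧ 2*k = 2) → (¬(3*z ≥ 1))) ∧ ((¬(k ≤ -5 ∧ 2*k = 2)) → (2*k ≥ -1 ∧ z < -8 ∧ (3*z ≥ 1 → k > h - 6)))
The weakest precondition is ((k ≤ -5 ∧ 2*k = 2) → (¬(3*z ≥ 1))) ∧ ((¬(k ≤ -5 ∧ 2*k = 2)) → (2*k ≥ -1 ∧ z < -8 ∧ (3*z ≥ 1 → k > h - 6))).
Check whether z < -8 ∧ (3*z ≥ 1 → h < 10) ∧ k = -5 implies it.
Countermodel: at the initial state h = 10, k = -5, z = -9, the precondition holds but the weakest precondition fails.
Answer: invalid


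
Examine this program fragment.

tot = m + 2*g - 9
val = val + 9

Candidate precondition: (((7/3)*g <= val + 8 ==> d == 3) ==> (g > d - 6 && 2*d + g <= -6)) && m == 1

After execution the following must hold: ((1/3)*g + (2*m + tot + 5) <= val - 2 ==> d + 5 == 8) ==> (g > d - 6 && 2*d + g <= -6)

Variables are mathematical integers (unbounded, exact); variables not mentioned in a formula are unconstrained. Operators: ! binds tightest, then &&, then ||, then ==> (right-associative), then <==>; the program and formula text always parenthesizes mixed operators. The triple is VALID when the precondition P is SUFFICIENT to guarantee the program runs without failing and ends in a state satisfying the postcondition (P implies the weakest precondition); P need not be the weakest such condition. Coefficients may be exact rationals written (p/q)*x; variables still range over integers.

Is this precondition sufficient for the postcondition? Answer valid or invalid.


Working backward. After the program, the postcondition ((1/3)*g + (2*m + tot + 5) <= val - 2 ==> d + 5 == 8) ==> (g > d - 6 && 2*d + g <= -6) must hold; in canonical form it is ((1/3)*g + 2*m + tot <= val - 7 ==> d == 3) ==> (g > d - 6 && 2*d + g <= -6).
Before val := val + 9: ((1/3)*g + 2*m + tot <= val + 2 ==> d == 3) ==> (g > d - 6 && 2*d + g <= -6)
Before tot := m + 2*g - 9: ((7/3)*g + 3*m <= val + 11 ==> d == 3) ==> (g > d - 6 && 2*d + g <= -6)
The weakest precondition is ((7/3)*g + 3*m <= val + 11 ==> d == 3) ==> (g > d - 6 && 2*d + g <= -6).
Check whether (((7/3)*g <= val + 8 ==> d == 3) ==> (g > d - 6 && 2*d + g <= -6)) && m == 1 implies it.
Every state satisfying the precondition satisfies the weakest precondition: the implication holds.
Answer: valid


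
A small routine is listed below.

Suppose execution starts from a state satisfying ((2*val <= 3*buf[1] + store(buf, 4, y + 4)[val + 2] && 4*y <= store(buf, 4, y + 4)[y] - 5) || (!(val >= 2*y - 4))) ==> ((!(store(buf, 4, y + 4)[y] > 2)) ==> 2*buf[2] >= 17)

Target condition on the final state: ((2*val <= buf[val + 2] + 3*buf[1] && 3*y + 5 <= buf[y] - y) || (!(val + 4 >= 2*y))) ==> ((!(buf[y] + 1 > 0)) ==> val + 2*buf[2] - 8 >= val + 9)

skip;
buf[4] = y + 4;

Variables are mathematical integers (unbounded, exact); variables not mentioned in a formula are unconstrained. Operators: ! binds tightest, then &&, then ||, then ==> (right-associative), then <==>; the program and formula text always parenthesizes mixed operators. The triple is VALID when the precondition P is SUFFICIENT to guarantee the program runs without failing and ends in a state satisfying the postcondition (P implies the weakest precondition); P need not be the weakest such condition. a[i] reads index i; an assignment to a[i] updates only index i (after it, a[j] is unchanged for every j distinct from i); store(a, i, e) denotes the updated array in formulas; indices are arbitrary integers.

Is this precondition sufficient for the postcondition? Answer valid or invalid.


Working backward. After the program, the postcondition ((2*val <= buf[val + 2] + 3*buf[1] && 3*y + 5 <= buf[y] - y) || (!(val + 4 >= 2*y))) ==> ((!(buf[y] + 1 > 0)) ==> val + 2*buf[2] - 8 >= val + 9) must hold; in canonical form it is ((2*val <= buf[val + 2] + 3*buf[1] && 4*y <= buf[y] - 5) || (!(val >= 2*y - 4))) ==> ((!(buf[y] > -1)) ==> 2*buf[2] >= 17).
Before buf[4] := y + 4: ((2*val <= 3*buf[1] + store(buf, 4, y + 4)[val + 2] && 4*y <= store(buf, 4, y + 4)[y] - 5) || (!(val >= 2*y - 4))) ==> ((!(store(buf, 4, y + 4)[y] > -1)) ==> 2*buf[2] >= 17)
Before skip: ((2*val <= 3*buf[1] + store(buf, 4, y + 4)[val + 2] && 4*y <= store(buf, 4, y + 4)[y] - 5) || (!(val >= 2*y - 4))) ==> ((!(store(buf, 4, y + 4)[y] > -1)) ==> 2*buf[2] >= 17)
The weakest precondition is ((2*val <= 3*buf[1] + store(buf, 4, y + 4)[val + 2] && 4*y <= store(buf, 4, y + 4)[y] - 5) || (!(val >= 2*y - 4))) ==> ((!(store(buf, 4, y + 4)[y] > -1)) ==> 2*buf[2] >= 17).
Check whether ((2*val <= 3*buf[1] + store(buf, 4, y + 4)[val + 2] && 4*y <= store(buf, 4, y + 4)[y] - 5) || (!(val >= 2*y - 4))) ==> ((!(store(buf, 4, y + 4)[y] > 2)) ==> 2*buf[2] >= 17) implies it.
Every state satisfying the precondition satisfies the weakest precondition: the implication holds.
Answer: valid


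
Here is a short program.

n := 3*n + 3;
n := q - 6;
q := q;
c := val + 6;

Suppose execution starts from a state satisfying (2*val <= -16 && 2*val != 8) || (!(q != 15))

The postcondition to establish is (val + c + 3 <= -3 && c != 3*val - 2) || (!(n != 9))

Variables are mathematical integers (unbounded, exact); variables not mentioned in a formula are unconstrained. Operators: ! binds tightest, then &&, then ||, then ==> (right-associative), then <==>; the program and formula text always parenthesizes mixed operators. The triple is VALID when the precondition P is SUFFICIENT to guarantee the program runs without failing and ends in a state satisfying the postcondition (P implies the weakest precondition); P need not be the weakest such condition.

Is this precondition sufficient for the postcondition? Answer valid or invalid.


Working backward. After the program, the postcondition (val + c + 3 <= -3 && c != 3*val - 2) || (!(n != 9)) must hold; in canonical form it is (c + val <= -6 && c != 3*val - 2) || (!(n != 9)).
Before c := val + 6: (2*val <= -12 && 2*val != 8) || (!(n != 9))
Before q := q: (2*val <= -12 && 2*val != 8) || (!(n != 9))
Before n := q - 6: (2*val <= -12 && 2*val != 8) || (!(q != 15))
Before n := 3*n + 3: (2*val <= -12 && 2*val != 8) || (!(q != 15))
The weakest precondition is (2*val <= -12 && 2*val != 8) || (!(q != 15)).
Check whether (2*val <= -16 && 2*val != 8) || (!(q != 15)) implies it.
Every state satisfying the precondition satisfies the weakest precondition: the implication holds.
Answer: valid


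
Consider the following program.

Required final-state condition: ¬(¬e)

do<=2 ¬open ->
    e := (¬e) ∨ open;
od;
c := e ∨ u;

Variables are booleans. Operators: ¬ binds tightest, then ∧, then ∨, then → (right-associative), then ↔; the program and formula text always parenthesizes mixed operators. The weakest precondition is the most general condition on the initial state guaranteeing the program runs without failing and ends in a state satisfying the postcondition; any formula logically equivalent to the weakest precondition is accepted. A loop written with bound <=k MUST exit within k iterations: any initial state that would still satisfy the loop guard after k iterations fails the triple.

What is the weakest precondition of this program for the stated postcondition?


Working backward. After the program, the postcondition ¬(¬e) must hold; in canonical form it is e.
Before c := e ∨ u: e
Before the loop (bound <=2), unroll the exhaustion recursion (WP_0 = exit-now case; WP_j = one more guarded iteration, up to j = 2):
  WP_0: open ∧ e
  WP_1: ((¬open) → (open ∧ ((¬e) ∨ open))) ∧ (open → e)
  WP_2: ((¬open) → (((¬open) → (open ∧ ((¬((¬e) ∨ open)) ∨ open))) ∧ (open → ((¬e) ∨ open)))) ∧ (open → e)
So before the loop: ((¬open) → (((¬open) → (open ∧ ((¬((¬e) ∨ open)) ∨ open))) ∧ (open → ((¬e) ∨ open)))) ∧ (open → e)
Answer: WP = ((¬open) → (((¬open) → (open ∧ ((¬((¬e) ∨ open)) ∨ open))) ∧ (open → ((¬e) ∨ open)))) ∧ (open → e)


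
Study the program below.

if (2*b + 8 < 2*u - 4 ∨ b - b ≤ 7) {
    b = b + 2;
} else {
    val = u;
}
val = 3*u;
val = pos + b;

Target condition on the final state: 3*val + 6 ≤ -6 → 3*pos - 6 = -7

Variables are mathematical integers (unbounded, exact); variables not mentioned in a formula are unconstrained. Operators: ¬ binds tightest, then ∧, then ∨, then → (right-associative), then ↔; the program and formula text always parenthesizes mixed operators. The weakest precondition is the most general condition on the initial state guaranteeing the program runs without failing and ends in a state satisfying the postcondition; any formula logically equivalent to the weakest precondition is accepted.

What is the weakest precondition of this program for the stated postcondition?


Working backward. After the program, the postcondition 3*val + 6 ≤ -6 → 3*pos - 6 = -7 must hold; in canonical form it is 3*val ≤ -12 → 3*pos = -1.
Before val := pos + b: 3*b + 3*pos ≤ -12 → 3*pos = -1
Before val := 3*u: 3*b + 3*pos ≤ -12 → 3*pos = -1
Then branch requires 3*b + 3*pos ≤ -18 → 3*pos = -1; else branch requires 3*b + 3*pos ≤ -12 → 3*pos = -1.
Before the if: 3*b + 3*pos ≤ -18 → 3*pos = -1
Answer: WP = 3*b + 3*pos ≤ -18 → 3*pos = -1


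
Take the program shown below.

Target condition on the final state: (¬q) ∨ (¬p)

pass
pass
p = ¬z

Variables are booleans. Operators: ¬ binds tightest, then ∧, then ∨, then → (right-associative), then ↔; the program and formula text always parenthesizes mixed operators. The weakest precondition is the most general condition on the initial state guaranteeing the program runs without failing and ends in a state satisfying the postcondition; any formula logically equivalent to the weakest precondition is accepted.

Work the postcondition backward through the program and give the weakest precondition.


Working backward. After the program, (¬q) ∨ (¬p) must hold.
Before p := ¬z: (¬q) ∨ z
Before skip: (¬q) ∨ z
Before skip: (¬q) ∨ z
Answer: WP = (¬q) ∨ z


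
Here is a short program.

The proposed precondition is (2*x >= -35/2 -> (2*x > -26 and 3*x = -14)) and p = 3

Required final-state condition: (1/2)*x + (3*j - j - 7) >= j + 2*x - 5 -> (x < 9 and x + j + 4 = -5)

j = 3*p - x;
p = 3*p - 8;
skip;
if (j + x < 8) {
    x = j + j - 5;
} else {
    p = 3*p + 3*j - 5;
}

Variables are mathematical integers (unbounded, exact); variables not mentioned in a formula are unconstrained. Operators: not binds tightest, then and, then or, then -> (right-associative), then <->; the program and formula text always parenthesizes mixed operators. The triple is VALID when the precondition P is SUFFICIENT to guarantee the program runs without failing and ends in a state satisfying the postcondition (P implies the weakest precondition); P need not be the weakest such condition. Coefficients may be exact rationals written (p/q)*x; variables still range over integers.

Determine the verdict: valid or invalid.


Working backward. After the program, the postcondition (1/2)*x + (3*j - j - 7) >= j + 2*x - 5 -> (x < 9 and x + j + 4 = -5) must hold; in canonical form it is j >= (3/2)*x + 2 -> (x < 9 and j + x = -9).
Then branch requires 2*j <= 11/2 -> (2*j < 14 and 3*j = -4); else branch requires j >= (3/2)*x + 2 -> (x < 9 and j + x = -9).
Before the if: (j + x < 8 -> (2*j <= 11/2 -> (2*j < 14 and 3*j = -4))) and ((not (j + x < 8)) -> (j >= (3/2)*x + 2 -> (x < 9 and j + x = -9)))
Before skip: (j + x < 8 -> (2*j <= 11/2 -> (2*j < 14 and 3*j = -4))) and ((not (j + x < 8)) -> (j >= (3/2)*x + 2 -> (x < 9 and j + x = -9)))
Before p := 3*p - 8: (j + x < 8 -> (2*j <= 11/2 -> (2*j < 14 and 3*j = -4))) and ((not (j + x < 8)) -> (j >= (3/2)*x + 2 -> (x < 9 and j + x = -9)))
Before j := 3*p - x: (3*p < 8 -> (6*p <= 2*x + 11/2 -> (6*p < 2*x + 14 and 9*p = 3*x - 4))) and ((not (3*p < 8)) -> (3*p >= (5/2)*x + 2 -> (x < 9 and 3*p = -9)))
The weakest precondition is (3*p < 8 -> (6*p <= 2*x + 11/2 -> (6*p < 2*x + 14 and 9*p = 3*x - 4))) and ((not (3*p < 8)) -> (3*p >= (5/2)*x + 2 -> (x < 9 and 3*p = -9))).
Check whether (2*x >= -35/2 -> (2*x > -26 and 3*x = -14)) and p = 3 implies it.
Countermodel: at the initial state p = 3, x = -9, the precondition holds but the weakest precondition fails.
Answer: invalid


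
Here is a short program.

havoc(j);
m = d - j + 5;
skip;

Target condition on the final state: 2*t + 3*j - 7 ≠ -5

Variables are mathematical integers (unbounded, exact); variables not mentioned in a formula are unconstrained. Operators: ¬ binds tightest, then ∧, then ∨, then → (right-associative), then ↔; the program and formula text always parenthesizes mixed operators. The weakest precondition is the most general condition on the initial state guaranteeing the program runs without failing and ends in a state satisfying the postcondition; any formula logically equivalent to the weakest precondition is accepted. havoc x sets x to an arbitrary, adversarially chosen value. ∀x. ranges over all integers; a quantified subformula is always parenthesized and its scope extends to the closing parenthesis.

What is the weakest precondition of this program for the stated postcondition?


Working backward. After the program, the postcondition 2*t + 3*j - 7 ≠ -5 must hold; in canonical form it is 3*j + 2*t ≠ 2.
Before skip: 3*j + 2*t ≠ 2
Before m := d - j + 5: 3*j + 2*t ≠ 2
Before havoc j: ∀j_1. 3*j_1 + 2*t ≠ 2
Answer: WP = ∀j_1. 3*j_1 + 2*t ≠ 2


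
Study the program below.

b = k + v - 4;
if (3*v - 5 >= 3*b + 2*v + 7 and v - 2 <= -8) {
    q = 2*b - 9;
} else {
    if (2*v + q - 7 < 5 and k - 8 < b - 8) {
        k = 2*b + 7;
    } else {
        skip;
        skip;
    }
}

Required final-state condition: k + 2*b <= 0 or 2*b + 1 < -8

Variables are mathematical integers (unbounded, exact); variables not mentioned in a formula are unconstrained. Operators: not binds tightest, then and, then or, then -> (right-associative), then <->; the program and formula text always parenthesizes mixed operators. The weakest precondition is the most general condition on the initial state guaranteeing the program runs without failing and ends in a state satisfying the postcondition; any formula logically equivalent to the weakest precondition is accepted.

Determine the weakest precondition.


Working backward. After the program, the postcondition k + 2*b <= 0 or 2*b + 1 < -8 must hold; in canonical form it is 2*b + k <= 0 or 2*b < -9.
Then branch requires 2*b + k <= 0 or 2*b < -9; else branch requires ((q + 2*v < 12 and k < b) -> (4*b <= -7 or 2*b < -9)) and ((not (q + 2*v < 12 and k < b)) -> (2*b + k <= 0 or 2*b < -9)).
Before the if: ((v >= 3*b + 12 and v <= -6) -> (2*b + k <= 0 or 2*b < -9)) and ((not (v >= 3*b + 12 and v <= -6)) -> (((q + 2*v < 12 and k < b) -> (4*b <= -7 or 2*b < -9)) and ((not (q + 2*v < 12 and k < b)) -> (2*b + k <= 0 or 2*b < -9))))
Before b := k + v - 4: ((3*k + 2*v <= 0 and v <= -6) -> (3*k + 2*v <= 8 or 2*k + 2*v < -1)) and ((not (3*k + 2*v <= 0 and v <= -6)) -> (((q + 2*v < 12 and v > 4) -> (4*k + 4*v <= 9 or 2*k + 2*v < -1)) and ((not (q + 2*v < 12 and v > 4)) -> (3*k + 2*v <= 8 or 2*k + 2*v < -1))))
Answer: WP = ((3*k + 2*v <= 0 and v <= -6) -> (3*k + 2*v <= 8 or 2*k + 2*v < -1)) and ((not (3*k + 2*v <= 0 and v <= -6)) -> (((q + 2*v < 12 and v > 4) -> (4*k + 4*v <= 9 or 2*k + 2*v < -1)) and ((not (q + 2*v < 12 and v > 4)) -> (3*k + 2*v <= 8 or 2*k + 2*v < -1))))


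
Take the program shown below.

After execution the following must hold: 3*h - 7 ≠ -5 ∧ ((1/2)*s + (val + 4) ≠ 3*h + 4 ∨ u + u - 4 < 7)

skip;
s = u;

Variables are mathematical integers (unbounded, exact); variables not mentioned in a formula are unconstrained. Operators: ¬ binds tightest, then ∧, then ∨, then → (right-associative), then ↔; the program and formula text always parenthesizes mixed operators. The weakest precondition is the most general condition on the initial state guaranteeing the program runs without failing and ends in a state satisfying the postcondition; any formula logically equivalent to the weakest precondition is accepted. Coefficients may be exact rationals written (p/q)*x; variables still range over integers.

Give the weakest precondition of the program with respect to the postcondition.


Working backward. After the program, the postcondition 3*h - 7 ≠ -5 ∧ ((1/2)*s + (val + 4) ≠ 3*h + 4 ∨ u + u - 4 < 7) must hold; in canonical form it is 3*h ≠ 2 ∧ ((1/2)*s + val ≠ 3*h ∨ 2*u < 11).
Before s := u: 3*h ≠ 2 ∧ ((1/2)*u + val ≠ 3*h ∨ 2*u < 11)
Before skip: 3*h ≠ 2 ∧ ((1/2)*u + val ≠ 3*h ∨ 2*u < 11)
Answer: WP = 3*h ≠ 2 ∧ ((1/2)*u + val ≠ 3*h ∨ 2*u < 11)


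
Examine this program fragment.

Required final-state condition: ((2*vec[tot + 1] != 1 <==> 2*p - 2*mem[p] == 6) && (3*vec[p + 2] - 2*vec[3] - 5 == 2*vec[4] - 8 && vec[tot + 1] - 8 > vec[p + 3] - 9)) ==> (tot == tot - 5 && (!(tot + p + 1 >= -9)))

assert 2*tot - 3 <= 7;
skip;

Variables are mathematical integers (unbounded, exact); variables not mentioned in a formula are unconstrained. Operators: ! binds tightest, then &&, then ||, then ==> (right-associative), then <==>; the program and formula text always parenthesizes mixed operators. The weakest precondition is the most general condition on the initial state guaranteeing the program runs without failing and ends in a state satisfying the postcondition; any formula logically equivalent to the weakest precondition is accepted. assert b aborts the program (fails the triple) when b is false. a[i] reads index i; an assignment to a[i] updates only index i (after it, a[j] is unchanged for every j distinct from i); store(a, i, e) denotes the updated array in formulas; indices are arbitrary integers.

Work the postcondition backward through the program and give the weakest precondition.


Working backward. After the program, the postcondition ((2*vec[tot + 1] != 1 <==> 2*p - 2*mem[p] == 6) && (3*vec[p + 2] - 2*vec[3] - 5 == 2*vec[4] - 8 && vec[tot + 1] - 8 > vec[p + 3] - 9)) ==> (tot == tot - 5 && (!(tot + p + 1 >= -9))) must hold; in canonical form it is !((2*vec[tot + 1] != 1 <==> 2*p == 2*mem[p] + 6) && 3*vec[p + 2] == 2*vec[3] + 2*vec[4] - 3 && vec[tot + 1] > vec[p + 3] - 1).
Before skip: !((2*vec[tot + 1] != 1 <==> 2*p == 2*mem[p] + 6) && 3*vec[p + 2] == 2*vec[3] + 2*vec[4] - 3 && vec[tot + 1] > vec[p + 3] - 1)
Before assert 2*tot - 3 <= 7: 2*tot <= 10 && (!((2*vec[tot + 1] != 1 <==> 2*p == 2*mem[p] + 6) && 3*vec[p + 2] == 2*vec[3] + 2*vec[4] - 3 && vec[tot + 1] > vec[p + 3] - 1))
Answer: WP = 2*tot <= 10 && (!((2*vec[tot + 1] != 1 <==> 2*p == 2*mem[p] + 6) && 3*vec[p + 2] == 2*vec[3] + 2*vec[4] - 3 && vec[tot + 1] > vec[p + 3] - 1))


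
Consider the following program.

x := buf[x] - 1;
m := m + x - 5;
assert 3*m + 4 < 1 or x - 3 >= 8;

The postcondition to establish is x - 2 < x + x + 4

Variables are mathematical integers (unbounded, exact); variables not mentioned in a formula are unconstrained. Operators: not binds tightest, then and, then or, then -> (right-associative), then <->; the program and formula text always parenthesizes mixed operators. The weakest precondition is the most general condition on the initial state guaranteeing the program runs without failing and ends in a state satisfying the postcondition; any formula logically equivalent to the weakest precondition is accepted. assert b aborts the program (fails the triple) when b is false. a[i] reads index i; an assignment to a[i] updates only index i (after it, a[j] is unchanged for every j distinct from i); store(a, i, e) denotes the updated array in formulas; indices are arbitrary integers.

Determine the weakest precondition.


Working backward. After the program, the postcondition x - 2 < x + x + 4 must hold; in canonical form it is x > -6.
Before assert 3*m + 4 < 1 or x - 3 >= 8: (3*m < -3 or x >= 11) and x > -6
Before m := m + x - 5: (3*m + 3*x < 12 or x >= 11) and x > -6
Before x := buf[x] - 1: (3*buf[x] + 3*m < 15 or buf[x] >= 12) and buf[x] > -5
Answer: WP = (3*buf[x] + 3*m < 15 or buf[x] >= 12) and buf[x] > -5


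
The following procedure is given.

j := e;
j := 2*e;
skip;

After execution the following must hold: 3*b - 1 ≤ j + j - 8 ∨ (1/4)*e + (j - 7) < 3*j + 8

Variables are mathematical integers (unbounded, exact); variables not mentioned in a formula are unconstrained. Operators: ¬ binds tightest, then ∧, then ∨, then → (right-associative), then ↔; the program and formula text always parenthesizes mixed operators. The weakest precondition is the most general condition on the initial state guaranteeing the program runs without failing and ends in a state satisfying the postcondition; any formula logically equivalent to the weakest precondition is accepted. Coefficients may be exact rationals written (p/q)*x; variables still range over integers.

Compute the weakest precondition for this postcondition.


Working backward. After the program, the postcondition 3*b - 1 ≤ j + j - 8 ∨ (1/4)*e + (j - 7) < 3*j + 8 must hold; in canonical form it is 3*b ≤ 2*j - 7 ∨ (1/4)*e < 2*j + 15.
Before skip: 3*b ≤ 2*j - 7 ∨ (1/4)*e < 2*j + 15
Before j := 2*e: 3*b ≤ 4*e - 7 ∨ (15/4)*e > -15
Before j := e: 3*b ≤ 4*e - 7 ∨ (15/4)*e > -15
Answer: WP = 3*b ≤ 4*e - 7 ∨ (15/4)*e > -15


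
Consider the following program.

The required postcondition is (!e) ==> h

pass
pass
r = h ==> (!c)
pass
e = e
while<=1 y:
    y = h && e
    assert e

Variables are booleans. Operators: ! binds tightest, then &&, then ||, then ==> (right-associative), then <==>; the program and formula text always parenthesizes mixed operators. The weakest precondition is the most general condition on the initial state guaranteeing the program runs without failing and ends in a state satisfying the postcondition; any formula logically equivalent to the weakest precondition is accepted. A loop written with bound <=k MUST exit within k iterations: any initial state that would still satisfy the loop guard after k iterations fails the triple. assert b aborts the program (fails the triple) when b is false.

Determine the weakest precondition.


Working backward. After the program, (!e) ==> h must hold.
Before the loop (bound <=1), unroll the exhaustion recursion (WP_0 = exit-now case; WP_j = one more guarded iteration, up to j = 1):
  WP_0: (!y) && ((!e) ==> h)
  WP_1: (y ==> (e && (!(h && e)) && ((!e) ==> h))) && ((!y) ==> ((!e) ==> h))
So before the loop: (y ==> (e && (!(h && e)) && ((!e) ==> h))) && ((!y) ==> ((!e) ==> h))
Before e := e: (y ==> (e && (!(h && e)) && ((!e) ==> h))) && ((!y) ==> ((!e) ==> h))
Before skip: (y ==> (e && (!(h && e)) && ((!e) ==> h))) && ((!y) ==> ((!e) ==> h))
Before r := h ==> (!c): (y ==> (e && (!(h && e)) && ((!e) ==> h))) && ((!y) ==> ((!e) ==> h))
Before skip: (y ==> (e && (!(h && e)) && ((!e) ==> h))) && ((!y) ==> ((!e) ==> h))
Before skip: (y ==> (e && (!(h && e)) && ((!e) ==> h))) && ((!y) ==> ((!e) ==> h))
Answer: WP = (y ==> (e && (!(h && e)) && ((!e) ==> h))) && ((!y) ==> ((!e) ==> h))


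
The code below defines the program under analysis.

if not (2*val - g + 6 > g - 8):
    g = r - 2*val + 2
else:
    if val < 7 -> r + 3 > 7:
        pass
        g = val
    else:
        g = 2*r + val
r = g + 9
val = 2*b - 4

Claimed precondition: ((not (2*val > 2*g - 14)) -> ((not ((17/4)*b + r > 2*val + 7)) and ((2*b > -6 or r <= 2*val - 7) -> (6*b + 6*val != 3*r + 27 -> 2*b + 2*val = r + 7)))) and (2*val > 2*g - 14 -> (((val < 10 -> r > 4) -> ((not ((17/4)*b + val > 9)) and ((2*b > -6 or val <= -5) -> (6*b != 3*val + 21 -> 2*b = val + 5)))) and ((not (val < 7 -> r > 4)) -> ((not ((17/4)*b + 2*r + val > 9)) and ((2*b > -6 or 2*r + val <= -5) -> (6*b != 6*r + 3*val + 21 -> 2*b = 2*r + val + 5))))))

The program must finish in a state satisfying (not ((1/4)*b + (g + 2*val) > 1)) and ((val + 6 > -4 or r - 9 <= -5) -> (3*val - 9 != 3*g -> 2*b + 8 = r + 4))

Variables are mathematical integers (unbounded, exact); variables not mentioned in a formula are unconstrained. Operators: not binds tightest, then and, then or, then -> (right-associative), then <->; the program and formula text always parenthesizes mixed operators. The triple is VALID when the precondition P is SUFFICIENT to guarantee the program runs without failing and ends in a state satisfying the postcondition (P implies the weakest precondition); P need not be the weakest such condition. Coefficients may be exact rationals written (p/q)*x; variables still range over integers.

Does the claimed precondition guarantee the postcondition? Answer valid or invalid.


Working backward. After the program, the postcondition (not ((1/4)*b + (g + 2*val) > 1)) and ((val + 6 > -4 or r - 9 <= -5) -> (3*val - 9 != 3*g -> 2*b + 8 = r + 4)) must hold; in canonical form it is (not ((1/4)*b + g + 2*val > 1)) and ((val > -10 or r <= 4) -> (3*val != 3*g + 9 -> 2*b = r - 4)).
Before val := 2*b - 4: (not ((17/4)*b + g > 9)) and ((2*b > -6 or r <= 4) -> (6*b != 3*g + 21 -> 2*b = r - 4))
Before r := g + 9: (not ((17/4)*b + g > 9)) and ((2*b > -6 or g <= -5) -> (6*b != 3*g + 21 -> 2*b = g + 5))
Then branch requires (not ((17/4)*b + r > 2*val + 7)) and ((2*b > -6 or r <= 2*val - 7) -> (6*b + 6*val != 3*r + 27 -> 2*b + 2*val = r + 7)); else branch requires ((val < 7 -> r > 4) -> ((not ((17/4)*b + val > 9)) and ((2*b > -6 or val <= -5) -> (6*b != 3*val + 21 -> 2*b = val + 5)))) and ((not (val < 7 -> r > 4)) -> ((not ((17/4)*b + 2*r + val > 9)) and ((2*b > -6 or 2*r + val <= -5) -> (6*b != 6*r + 3*val + 21 -> 2*b = 2*r + val + 5)))).
Before the if: ((not (2*val > 2*g - 14)) -> ((not ((17/4)*b + r > 2*val + 7)) and ((2*b > -6 or r <= 2*val - 7) -> (6*b + 6*val != 3*r + 27 -> 2*b + 2*val = r + 7)))) and (2*val > 2*g - 14 -> (((val < 7 -> r > 4) -> ((not ((17/4)*b + val > 9)) and ((2*b > -6 or val <= -5) -> (6*b != 3*val + 21 -> 2*b = val + 5)))) and ((not (val < 7 -> r > 4)) -> ((not ((17/4)*b + 2*r + val > 9)) and ((2*b > -6 or 2*r + val <= -5) -> (6*b != 6*r + 3*val + 21 -> 2*b = 2*r + val + 5))))))
The weakest precondition is ((not (2*val > 2*g - 14)) -> ((not ((17/4)*b + r > 2*val + 7)) and ((2*b > -6 or r <= 2*val - 7) -> (6*b + 6*val != 3*r + 27 -> 2*b + 2*val = r + 7)))) and (2*val > 2*g - 14 -> (((val < 7 -> r > 4) -> ((not ((17/4)*b + val > 9)) and ((2*b > -6 or val <= -5) -> (6*b != 3*val + 21 -> 2*b = val + 5)))) and ((not (val < 7 -> r > 4)) -> ((not ((17/4)*b + 2*r + val > 9)) and ((2*b > -6 or 2*r + val <= -5) -> (6*b != 6*r + 3*val + 21 -> 2*b = 2*r + val + 5)))))).
Check whether ((not (2*val > 2*g - 14)) -> ((not ((17/4)*b + r > 2*val + 7)) and ((2*b > -6 or r <= 2*val - 7) -> (6*b + 6*val != 3*r + 27 -> 2*b + 2*val = r + 7)))) and (2*val > 2*g - 14 -> (((val < 10 -> r > 4) -> ((not ((17/4)*b + val > 9)) and ((2*b > -6 or val <= -5) -> (6*b != 3*val + 21 -> 2*b = val + 5)))) and ((not (val < 7 -> r > 4)) -> ((not ((17/4)*b + 2*r + val > 9)) and ((2*b > -6 or 2*r + val <= -5) -> (6*b != 6*r + 3*val + 21 -> 2*b = 2*r + val + 5)))))) implies it.
Countermodel: at the initial state b = 1, g = 0, r = 0, val = 7, the precondition holds but the weakest precondition fails.
Answer: invalid


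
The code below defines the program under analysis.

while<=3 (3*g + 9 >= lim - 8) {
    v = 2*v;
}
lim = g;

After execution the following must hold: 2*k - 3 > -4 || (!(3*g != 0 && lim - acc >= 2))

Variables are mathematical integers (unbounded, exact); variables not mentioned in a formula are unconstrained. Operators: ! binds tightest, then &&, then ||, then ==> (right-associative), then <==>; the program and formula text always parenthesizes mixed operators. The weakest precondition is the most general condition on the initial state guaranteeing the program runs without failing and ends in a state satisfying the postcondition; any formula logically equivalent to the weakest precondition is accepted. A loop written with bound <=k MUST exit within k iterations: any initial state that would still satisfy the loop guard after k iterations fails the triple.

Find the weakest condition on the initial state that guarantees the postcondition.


Working backward. After the program, the postcondition 2*k - 3 > -4 || (!(3*g != 0 && lim - acc >= 2)) must hold; in canonical form it is 2*k > -1 || (!(3*g != 0 && lim >= acc + 2)).
Before lim := g: 2*k > -1 || (!(3*g != 0 && g >= acc + 2))
Before the loop (bound <=3), unroll the exhaustion recursion (WP_0 = exit-now case; WP_j = one more guarded iteration, up to j = 3):
  WP_0: (!(3*g >= lim - 17)) && (2*k > -1 || (!(3*g != 0 && g >= acc + 2)))
  WP_1: (3*g >= lim - 17 ==> ((!(3*g >= lim - 17)) && (2*k > -1 || (!(3*g != 0 && g >= acc + 2))))) && ((!(3*g >= lim - 17)) ==> (2*k > -1 || (!(3*g != 0 && g >= acc + 2))))
  WP_2: (3*g >= lim - 17 ==> ((3*g >= lim - 17 ==> ((!(3*g >= lim - 17)) && (2*k > -1 || (!(3*g != 0 && g >= acc + 2))))) && ((!(3*g >= lim - 17)) ==> (2*k > -1 || (!(3*g != 0 && g >= acc + 2)))))) && ((!(3*g >= lim - 17)) ==> (2*k > -1 || (!(3*g != 0 && g >= acc + 2))))
  WP_3: (3*g >= lim - 17 ==> ((3*g >= lim - 17 ==> ((3*g >= lim - 17 ==> ((!(3*g >= lim - 17)) && (2*k > -1 || (!(3*g != 0 && g >= acc + 2))))) && ((!(3*g >= lim - 17)) ==> (2*k > -1 || (!(3*g != 0 && g >= acc + 2)))))) && ((!(3*g >= lim - 17)) ==> (2*k > -1 || (!(3*g != 0 && g >= acc + 2)))))) && ((!(3*g >= lim - 17)) ==> (2*k > -1 || (!(3*g != 0 && g >= acc + 2))))
So before the loop: (3*g >= lim - 17 ==> ((3*g >= lim - 17 ==> ((3*g >= lim - 17 ==> ((!(3*g >= lim - 17)) && (2*k > -1 || (!(3*g != 0 && g >= acc + 2))))) && ((!(3*g >= lim - 17)) ==> (2*k > -1 || (!(3*g != 0 && g >= acc + 2)))))) && ((!(3*g >= lim - 17)) ==> (2*k > -1 || (!(3*g != 0 && g >= acc + 2)))))) && ((!(3*g >= lim - 17)) ==> (2*k > -1 || (!(3*g != 0 && g >= acc + 2))))
Answer: WP = (3*g >= lim - 17 ==> ((3*g >= lim - 17 ==> ((3*g >= lim - 17 ==> ((!(3*g >= lim - 17)) && (2*k > -1 || (!(3*g != 0 && g >= acc + 2))))) && ((!(3*g >= lim - 17)) ==> (2*k > -1 || (!(3*g != 0 && g >= acc + 2)))))) && ((!(3*g >= lim - 17)) ==> (2*k > -1 || (!(3*g != 0 && g >= acc + 2)))))) && ((!(3*g >= lim - 17)) ==> (2*k > -1 || (!(3*g != 0 && g >= acc + 2))))


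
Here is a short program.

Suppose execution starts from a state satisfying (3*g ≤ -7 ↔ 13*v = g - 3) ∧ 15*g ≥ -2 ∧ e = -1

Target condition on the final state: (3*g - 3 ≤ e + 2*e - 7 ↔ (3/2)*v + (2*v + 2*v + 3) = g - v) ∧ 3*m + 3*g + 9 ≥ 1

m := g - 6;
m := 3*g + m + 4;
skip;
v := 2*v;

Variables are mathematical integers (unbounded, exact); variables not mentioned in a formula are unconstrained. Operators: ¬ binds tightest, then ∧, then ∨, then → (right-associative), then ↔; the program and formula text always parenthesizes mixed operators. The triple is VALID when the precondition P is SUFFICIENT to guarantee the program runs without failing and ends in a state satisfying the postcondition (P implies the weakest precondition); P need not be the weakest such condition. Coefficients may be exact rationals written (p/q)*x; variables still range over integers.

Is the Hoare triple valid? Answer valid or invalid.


Working backward. After the program, the postcondition (3*g - 3 ≤ e + 2*e - 7 ↔ (3/2)*v + (2*v + 2*v + 3) = g - v) ∧ 3*m + 3*g + 9 ≥ 1 must hold; in canonical form it is (3*g ≤ 3*e - 4 ↔ (13/2)*v = g - 3) ∧ 3*g + 3*m ≥ -8.
Before v := 2*v: (3*g ≤ 3*e - 4 ↔ 13*v = g - 3) ∧ 3*g + 3*m ≥ -8
Before skip: (3*g ≤ 3*e - 4 ↔ 13*v = g - 3) ∧ 3*g + 3*m ≥ -8
Before m := 3*g + m + 4: (3*g ≤ 3*e - 4 ↔ 13*v = g - 3) ∧ 12*g + 3*m ≥ -20
Before m := g - 6: (3*g ≤ 3*e - 4 ↔ 13*v = g - 3) ∧ 15*g ≥ -2
The weakest precondition is (3*g ≤ 3*e - 4 ↔ 13*v = g - 3) ∧ 15*g ≥ -2.
Check whether (3*g ≤ -7 ↔ 13*v = g - 3) ∧ 15*g ≥ -2 ∧ e = -1 implies it.
Every state satisfying the precondition satisfies the weakest precondition: the implication holds.
Answer: valid


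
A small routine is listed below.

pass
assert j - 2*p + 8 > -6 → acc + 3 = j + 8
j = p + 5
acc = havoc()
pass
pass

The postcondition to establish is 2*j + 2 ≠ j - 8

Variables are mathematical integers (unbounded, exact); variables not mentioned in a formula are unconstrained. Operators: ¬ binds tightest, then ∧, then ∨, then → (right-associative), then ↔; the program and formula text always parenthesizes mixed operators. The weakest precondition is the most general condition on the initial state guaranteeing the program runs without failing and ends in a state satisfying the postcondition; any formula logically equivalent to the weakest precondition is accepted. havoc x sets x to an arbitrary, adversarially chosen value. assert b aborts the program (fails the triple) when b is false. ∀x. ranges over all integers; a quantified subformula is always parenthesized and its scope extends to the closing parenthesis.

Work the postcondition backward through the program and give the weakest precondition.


Working backward. After the program, the postcondition 2*j + 2 ≠ j - 8 must hold; in canonical form it is j ≠ -10.
Before skip: j ≠ -10
Before skip: j ≠ -10
Before havoc acc: j ≠ -10
Before j := p + 5: p ≠ -15
Before assert j - 2*p + 8 > -6 → acc + 3 = j + 8: (j > 2*p - 14 → acc = j + 5) ∧ p ≠ -15
Before skip: (j > 2*p - 14 → acc = j + 5) ∧ p ≠ -15
Answer: WP = (j > 2*p - 14 → acc = j + 5) ∧ p ≠ -15


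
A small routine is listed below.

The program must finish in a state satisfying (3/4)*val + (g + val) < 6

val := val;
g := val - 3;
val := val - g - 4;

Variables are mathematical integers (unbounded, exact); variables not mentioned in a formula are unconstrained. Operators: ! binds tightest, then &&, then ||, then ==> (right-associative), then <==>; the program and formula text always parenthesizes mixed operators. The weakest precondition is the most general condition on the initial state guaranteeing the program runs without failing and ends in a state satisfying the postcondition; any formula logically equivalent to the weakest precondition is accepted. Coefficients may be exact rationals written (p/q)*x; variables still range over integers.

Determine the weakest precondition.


Working backward. After the program, the postcondition (3/4)*val + (g + val) < 6 must hold; in canonical form it is g + (7/4)*val < 6.
Before val := val - g - 4: (7/4)*val < (3/4)*g + 13
Before g := val - 3: val < 43/4
Before val := val: val < 43/4
Answer: WP = val < 43/4


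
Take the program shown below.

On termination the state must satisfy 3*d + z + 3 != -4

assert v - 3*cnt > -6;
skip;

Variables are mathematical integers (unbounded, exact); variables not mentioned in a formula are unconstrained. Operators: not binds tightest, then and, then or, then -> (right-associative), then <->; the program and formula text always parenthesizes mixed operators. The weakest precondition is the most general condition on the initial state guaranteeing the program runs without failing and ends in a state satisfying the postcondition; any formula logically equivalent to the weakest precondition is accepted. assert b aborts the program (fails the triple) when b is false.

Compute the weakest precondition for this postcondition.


Working backward. After the program, the postcondition 3*d + z + 3 != -4 must hold; in canonical form it is 3*d + z != -7.
Before skip: 3*d + z != -7
Before assert v - 3*cnt > -6: v > 3*cnt - 6 and 3*d + z != -7
Answer: WP = v > 3*cnt - 6 and 3*d + z != -7
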